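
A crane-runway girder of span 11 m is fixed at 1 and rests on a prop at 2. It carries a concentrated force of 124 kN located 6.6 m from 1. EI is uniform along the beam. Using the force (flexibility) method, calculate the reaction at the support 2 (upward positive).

Release the roller at 2. Primary structure: cantilever fixed at 1.
Primary-structure tip deflection at 2 by superposition:
  point load 124 at a = 6.6: Pa²(3L − a)/(6EI) = 23766/EI
Flexibility coefficient — unit upward force at 2: δ_{22} = L³/(3EI) = 443.7/EI.
Compatibility at 2: δ_0 − R_2·δ_{22} = 0, so R_2 = 23766/443.7 = 53.57 kN.

R_2 = 53.57 kN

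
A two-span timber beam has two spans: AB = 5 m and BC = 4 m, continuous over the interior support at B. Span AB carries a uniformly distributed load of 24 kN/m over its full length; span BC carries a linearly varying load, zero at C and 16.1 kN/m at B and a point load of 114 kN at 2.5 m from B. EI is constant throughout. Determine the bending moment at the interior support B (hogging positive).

Release continuity at B by inserting a hinge; the redundant is the internal moment M_B. The primary structure is two simply-supported spans AB and BC.
Rotations at B on the released spans (each span's end-slope, ×1/EI):
  span AB: UDL 24: wL³/(24EI) = 125/EI
  span BC: triangular load, peak 16.1: w₀L³/(45EI) = 22.9/EI
  span BC: point load 114 at a = 2.5: Pab(L + b)/(6LEI) = 97.97/EI
  relative rotation θ_0 = (125 + 120.9)/EI = 245.9/EI
A unit hogging moment at B produces rotation L₁/(3EI) + L₂/(3EI) = 3/EI.
Compatibility: M_B·(L₁+L₂)/(3EI) = θ_0, giving M_B = 81.96 kN·m (hogging).

M_B = 81.96 kN·m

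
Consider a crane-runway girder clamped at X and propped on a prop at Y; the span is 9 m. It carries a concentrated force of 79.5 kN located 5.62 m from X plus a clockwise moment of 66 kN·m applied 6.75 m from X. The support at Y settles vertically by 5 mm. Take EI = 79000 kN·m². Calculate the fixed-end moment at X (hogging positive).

M_X = 103.2 kN·m

Remove the prop at Y; the released (primary) structure is a cantilever built in at X.
Downward deflection at the released point Y due to the loads:
  point load 79.5 at a = 5.62: Pa²(3L − a)/(6EI) = 8947/EI
  clockwise couple 66 at a = 6.75: M₀a(2L − a)/(2EI) = 2506/EI
  δ_0 = 11453/EI
Flexibility coefficient — unit upward force at Y: δ_{YY} = L³/(3EI) = 243/EI.
With EI = 79000 kN·m²: δ_0 = 0.14498 m and δ_{YY} = 0.003076 m/kN.
Compatibility — the beam at Y must follow the support down by 0.005 m: δ_0 − R_Y·δ_{YY} = 0.005, so R_Y = (0.14498 − 0.005)/0.003076 = 45.51 kN.
Moment equilibrium about X: M_X = Σ(load moments about X) − R_Y·L = 512.8 − 45.51×9 = 103.2 kN·m.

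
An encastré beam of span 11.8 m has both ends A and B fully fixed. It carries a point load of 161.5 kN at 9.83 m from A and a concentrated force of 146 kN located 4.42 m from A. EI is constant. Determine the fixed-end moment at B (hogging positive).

M_B = 372 kN·m

Release both end moments; the primary structure is a simply-supported span AB with redundants M_A and M_B.
On the primary (simply-supported) span, the end slopes from the loading are:
  at A: point load 161.5 at a = 9.83: Pab(L + b)/(6LEI) = 608.3/EI
  at B: point load 161.5 at a = 9.83: Pab(L + a)/(6LEI) = 955.5/EI
  at A: point load 146 at a = 4.42: Pab(L + b)/(6LEI) = 1290/EI
  at B: point load 146 at a = 4.42: Pab(L + a)/(6LEI) = 1091/EI
  θ_A0 = 1898/EI,  θ_B0 = 2047/EI
Flexibility coefficients: a unit moment at one end gives L/(3EI) there and L/(6EI) at the far end, so f₁₁ = f₂₂ = 3.933/EI and f₁₂ = f₂₁ = 1.967/EI.
Compatibility — zero rotation at each built-in end:
  3.933 M_A + 1.967 M_B = 1898
  1.967 M_A + 3.933 M_B = 2047
Solving the pair gives M_A = 296.7 kN·m and M_B = 372 kN·m (hogging).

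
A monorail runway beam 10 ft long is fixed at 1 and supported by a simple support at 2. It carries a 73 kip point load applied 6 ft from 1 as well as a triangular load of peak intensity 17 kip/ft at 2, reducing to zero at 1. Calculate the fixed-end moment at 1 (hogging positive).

Take the reaction at 2 as the redundant and release it; the primary structure is a cantilever fixed at 1.
Deflection at 2 on the released cantilever, summing each load's contribution:
  point load 73 at a = 6: Pa²(3L − a)/(6EI) = 10512/EI
  triangular load, peak 17 at the free end: 11w₀L⁴/(120EI) = 15583/EI
  δ_0 = 26095/EI
Flexibility coefficient — unit upward force at 2: δ_{22} = L³/(3EI) = 333.3/EI.
The prop prevents deflection at 2: R_2 = δ_0/δ_{22} = 26095/333.3 = 78.29 kip.
Moment equilibrium about 1: M_1 = Σ(load moments about 1) − R_2·L = 1005 − 78.29×10 = 221.8 kip·ft.

M_1 = 221.8 kip·ft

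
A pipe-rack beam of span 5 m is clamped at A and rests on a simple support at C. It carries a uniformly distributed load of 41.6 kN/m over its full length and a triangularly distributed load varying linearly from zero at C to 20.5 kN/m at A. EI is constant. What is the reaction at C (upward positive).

Release the roller at C. Primary structure: cantilever fixed at A.
Free-end deflection of the primary structure under the applied loading (downward +):
  UDL 41.6: wL⁴/(8EI) = 3250/EI
  triangular load, peak 20.5 at the fixed end: w₀L⁴/(30EI) = 427.1/EI
  δ_0 = 3677/EI
Flexibility coefficient — unit upward force at C: δ_{CC} = L³/(3EI) = 41.67/EI.
Compatibility at C: δ_0 − R_C·δ_{CC} = 0, so R_C = 3677/41.67 = 88.25 kN.

R_C = 88.25 kN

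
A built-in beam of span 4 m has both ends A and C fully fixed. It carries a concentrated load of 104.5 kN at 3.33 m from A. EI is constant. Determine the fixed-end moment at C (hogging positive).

Take the two fixed-end moments M_A, M_C as redundants; the released structure is the simple span AC.
On the primary (simply-supported) span, the end slopes from the loading are:
  at A: point load 104.5 at a = 3.33: Pab(L + b)/(6LEI) = 45.37/EI
  at C: point load 104.5 at a = 3.33: Pab(L + a)/(6LEI) = 71.21/EI
  θ_A0 = 45.37/EI,  θ_C0 = 71.21/EI
Flexibility coefficients: a unit moment at one end gives L/(3EI) there and L/(6EI) at the far end, so f₁₁ = f₂₂ = 1.333/EI and f₁₂ = f₂₁ = 0.6667/EI.
Compatibility — zero rotation at each built-in end:
  1.333 M_A + 0.6667 M_C = 45.37
  0.6667 M_A + 1.333 M_C = 71.21
Solving the pair gives M_A = 9.763 kN·m and M_C = 48.52 kN·m (hogging).

M_C = 48.52 kN·m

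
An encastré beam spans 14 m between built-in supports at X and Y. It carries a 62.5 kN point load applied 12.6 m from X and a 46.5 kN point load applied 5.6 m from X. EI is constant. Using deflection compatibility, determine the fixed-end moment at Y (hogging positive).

Take the two fixed-end moments M_X, M_Y as redundants; the released structure is the simple span XY.
Simple-span end rotations at X and Y under the given loads:
  at X: point load 62.5 at a = 12.6: Pab(L + b)/(6LEI) = 202.1/EI
  at Y: point load 62.5 at a = 12.6: Pab(L + a)/(6LEI) = 349.1/EI
  at X: point load 46.5 at a = 5.6: Pab(L + b)/(6LEI) = 583.3/EI
  at Y: point load 46.5 at a = 5.6: Pab(L + a)/(6LEI) = 510.4/EI
  θ_X0 = 785.4/EI,  θ_Y0 = 859.5/EI
Flexibility coefficients: a unit moment at one end gives L/(3EI) there and L/(6EI) at the far end, so f₁₁ = f₂₂ = 4.667/EI and f₁₂ = f₂₁ = 2.333/EI.
Compatibility — zero rotation at each built-in end:
  4.667 M_X + 2.333 M_Y = 785.4
  2.333 M_X + 4.667 M_Y = 859.5
Solving the pair gives M_X = 101.6 kN·m and M_Y = 133.4 kN·m (hogging).

M_Y = 133.4 kN·m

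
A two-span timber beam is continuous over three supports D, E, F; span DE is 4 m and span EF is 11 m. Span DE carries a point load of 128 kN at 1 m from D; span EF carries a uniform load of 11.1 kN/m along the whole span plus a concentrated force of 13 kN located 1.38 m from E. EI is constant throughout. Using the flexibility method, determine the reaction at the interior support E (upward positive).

R_E = 155.5 kN

Insert a hinge at E; M_E is the redundant, and each span becomes simply supported.
Rotations at E on the released spans (each span's end-slope, ×1/EI):
  span DE: point load 128 at a = 1: Pab(L + a)/(6LEI) = 80/EI
  span EF: UDL 11.1: wL³/(24EI) = 615.6/EI
  span EF: point load 13 at a = 1.38: Pab(L + b)/(6LEI) = 53.92/EI
  relative rotation θ_0 = (80 + 669.5)/EI = 749.5/EI
A unit hogging moment at E produces rotation L₁/(3EI) + L₂/(3EI) = 5/EI.
Slope continuity at E: θ_0 = M_E·5/EI, so M_E = 749.5/5 = 149.9 kN·m (hogging).
Span DE, ΣM about D with M_E applied at E: R_E^{DE}·4 = 128 + 149.9, so R_E^{DE} = 69.48 kN and R_D = 128 − 69.48 = 58.52 kN.
Span EF, ΣM about F: R_E^{EF}·11 = 796.6 + 149.9, so R_E^{EF} = 86.05 kN and R_F = 135.1 − 86.05 = 49.05 kN.
R_E = 69.48 + 86.05 = 155.5 kN.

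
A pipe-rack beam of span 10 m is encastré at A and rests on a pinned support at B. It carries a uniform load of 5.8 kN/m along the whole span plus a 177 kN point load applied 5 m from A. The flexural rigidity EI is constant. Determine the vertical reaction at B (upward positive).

R_B = 77.06 kN

Remove the prop at B; the released (primary) structure is a cantilever built in at A.
Free-end deflection of the primary structure under the applied loading (downward +):
  UDL 5.8: wL⁴/(8EI) = 7250/EI
  point load 177 at a = 5: Pa²(3L − a)/(6EI) = 18438/EI
  δ_0 = 25688/EI
Tip deflection under a unit load at B: L³/(3EI) = 333.3/EI.
The prop prevents deflection at B: R_B = δ_0/δ_{BB} = 25688/333.3 = 77.06 kN.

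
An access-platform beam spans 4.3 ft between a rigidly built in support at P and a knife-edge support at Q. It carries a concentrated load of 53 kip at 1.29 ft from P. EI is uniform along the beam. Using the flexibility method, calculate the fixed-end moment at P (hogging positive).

M_P = 40.68 kip·ft

Remove the prop at Q; the released (primary) structure is a cantilever built in at P.
Downward deflection at the released point Q due to the loads:
  point load 53 at a = 1.29: Pa²(3L − a)/(6EI) = 170.7/EI
Flexibility coefficient — unit upward force at Q: δ_{QQ} = L³/(3EI) = 26.5/EI.
Compatibility at Q: δ_0 − R_Q·δ_{QQ} = 0, so R_Q = 170.7/26.5 = 6.439 kip.
Moment equilibrium about P: M_P = Σ(load moments about P) − R_Q·L = 68.37 − 6.439×4.3 = 40.68 kip·ft.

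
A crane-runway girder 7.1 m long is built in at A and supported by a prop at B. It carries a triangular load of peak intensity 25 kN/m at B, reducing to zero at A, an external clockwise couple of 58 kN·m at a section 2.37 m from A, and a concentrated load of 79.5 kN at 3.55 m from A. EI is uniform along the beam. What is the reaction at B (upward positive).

Take the reaction at B as the redundant and release it; the primary structure is a cantilever fixed at A.
Downward deflection at the released point B due to the loads:
  triangular load, peak 25 at the free end: 11w₀L⁴/(120EI) = 5824/EI
  clockwise couple 58 at a = 2.37: M₀a(2L − a)/(2EI) = 813.1/EI
  point load 79.5 at a = 3.55: Pa²(3L − a)/(6EI) = 2964/EI
  δ_0 = 9601/EI
Tip deflection under a unit load at B: L³/(3EI) = 119.3/EI.
Compatibility at B: δ_0 − R_B·δ_{BB} = 0, so R_B = 9601/119.3 = 80.47 kN.

R_B = 80.47 kN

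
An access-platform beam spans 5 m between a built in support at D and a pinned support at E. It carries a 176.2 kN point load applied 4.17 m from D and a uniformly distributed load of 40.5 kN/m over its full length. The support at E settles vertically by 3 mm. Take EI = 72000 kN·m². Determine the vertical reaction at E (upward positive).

Choose R_E as the redundant. The primary structure is the cantilever fixed at D.
Downward deflection at the released point E due to the loads:
  point load 176.2 at a = 4.17: Pa²(3L − a)/(6EI) = 5530/EI
  UDL 40.5: wL⁴/(8EI) = 3164/EI
  δ_0 = 8694/EI
Tip deflection under a unit load at E: L³/(3EI) = 41.67/EI.
With EI = 72000 kN·m²: δ_0 = 0.12076 m and δ_{EE} = 0.000579 m/kN.
Compatibility — the beam at E must follow the support down by 0.003 m: δ_0 − R_E·δ_{EE} = 0.003, so R_E = (0.12076 − 0.003)/0.000579 = 203.5 kN.

R_E = 203.5 kN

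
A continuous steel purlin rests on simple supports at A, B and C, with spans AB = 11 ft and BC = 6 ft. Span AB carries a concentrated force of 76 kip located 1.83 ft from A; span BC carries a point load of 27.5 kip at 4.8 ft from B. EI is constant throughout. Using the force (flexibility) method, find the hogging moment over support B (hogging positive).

M_B = 49.34 kip·ft

Take M_B as the redundant. Released structure: two simple spans AB and BC with a hinge at B.
End slopes at the hinge B, treating each span as simply supported:
  span AB: point load 76 at a = 1.83: Pab(L + a)/(6LEI) = 247.9/EI
  span BC: point load 27.5 at a = 4.8: Pab(L + b)/(6LEI) = 31.68/EI
  relative rotation θ_0 = (247.9 + 31.68)/EI = 279.6/EI
A unit hogging moment at B produces rotation L₁/(3EI) + L₂/(3EI) = 5.667/EI.
Compatibility: M_B·(L₁+L₂)/(3EI) = θ_0, giving M_B = 49.34 kip·ft (hogging).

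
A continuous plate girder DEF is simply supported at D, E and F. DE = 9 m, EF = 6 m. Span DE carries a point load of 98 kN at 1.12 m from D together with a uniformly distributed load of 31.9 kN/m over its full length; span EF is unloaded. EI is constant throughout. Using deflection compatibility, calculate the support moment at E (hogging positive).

Take M_E as the redundant. Released structure: two simple spans DE and EF with a hinge at E.
Rotations at E on the released spans (each span's end-slope, ×1/EI):
  span DE: point load 98 at a = 1.12: Pab(L + a)/(6LEI) = 162.1/EI
  span DE: UDL 31.9: wL³/(24EI) = 969/EI
  relative rotation θ_0 = (1131 + 0)/EI = 1131/EI
A unit hogging moment at E produces rotation L₁/(3EI) + L₂/(3EI) = 5/EI.
Compatibility: M_E·(L₁+L₂)/(3EI) = θ_0, giving M_E = 226.2 kN·m (hogging).

M_E = 226.2 kN·m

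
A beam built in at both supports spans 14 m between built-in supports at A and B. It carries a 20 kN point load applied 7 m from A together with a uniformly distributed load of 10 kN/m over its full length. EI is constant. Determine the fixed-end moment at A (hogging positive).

M_A = 198.3 kN·m

Take the two fixed-end moments M_A, M_B as redundants; the released structure is the simple span AB.
Simple-span end rotations at A and B under the given loads:
  at A: point load 20 at a = 7: Pab(L + b)/(6LEI) = 245/EI
  at B: point load 20 at a = 7: Pab(L + a)/(6LEI) = 245/EI
  at A: UDL 10: wL³/(24EI) = 1143/EI
  at B: UDL 10: wL³/(24EI) = 1143/EI
  θ_A0 = 1388/EI,  θ_B0 = 1388/EI
Flexibility coefficients: a unit moment at one end gives L/(3EI) there and L/(6EI) at the far end, so f₁₁ = f₂₂ = 4.667/EI and f₁₂ = f₂₁ = 2.333/EI.
Compatibility — zero rotation at each built-in end:
  4.667 M_A + 2.333 M_B = 1388
  2.333 M_A + 4.667 M_B = 1388
Solving the pair gives M_A = 198.3 kN·m and M_B = 198.3 kN·m (hogging).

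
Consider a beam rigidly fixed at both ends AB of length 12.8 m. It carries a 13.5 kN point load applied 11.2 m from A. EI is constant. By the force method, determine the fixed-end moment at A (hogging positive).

Take the two fixed-end moments M_A, M_B as redundants; the released structure is the simple span AB.
End rotations of the released simple span under the applied load (×1/EI):
  at A: point load 13.5 at a = 11.2: Pab(L + b)/(6LEI) = 45.36/EI
  at B: point load 13.5 at a = 11.2: Pab(L + a)/(6LEI) = 75.6/EI
  θ_A0 = 45.36/EI,  θ_B0 = 75.6/EI
Flexibility coefficients: a unit moment at one end gives L/(3EI) there and L/(6EI) at the far end, so f₁₁ = f₂₂ = 4.267/EI and f₁₂ = f₂₁ = 2.133/EI.
Compatibility — zero rotation at each built-in end:
  4.267 M_A + 2.133 M_B = 45.36
  2.133 M_A + 4.267 M_B = 75.6
Solving the pair gives M_A = 2.362 kN·m and M_B = 16.54 kN·m (hogging).

M_A = 2.362 kN·m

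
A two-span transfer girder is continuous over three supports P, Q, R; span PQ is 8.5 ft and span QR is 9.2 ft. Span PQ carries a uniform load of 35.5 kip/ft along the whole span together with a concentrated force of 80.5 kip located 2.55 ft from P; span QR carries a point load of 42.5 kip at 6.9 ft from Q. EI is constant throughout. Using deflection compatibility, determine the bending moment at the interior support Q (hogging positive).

Insert a hinge at Q; M_Q is the redundant, and each span becomes simply supported.
Rotations at Q on the released spans (each span's end-slope, ×1/EI):
  span PQ: UDL 35.5: wL³/(24EI) = 908.4/EI
  span PQ: point load 80.5 at a = 2.55: Pab(L + a)/(6LEI) = 264.6/EI
  span QR: point load 42.5 at a = 6.9: Pab(L + b)/(6LEI) = 140.5/EI
  relative rotation θ_0 = (1173 + 140.5)/EI = 1314/EI
A unit hogging moment at Q produces rotation L₁/(3EI) + L₂/(3EI) = 5.9/EI.
Slope continuity at Q: θ_0 = M_Q·5.9/EI, so M_Q = 1314/5.9 = 222.6 kip·ft (hogging).

M_Q = 222.6 kip·ft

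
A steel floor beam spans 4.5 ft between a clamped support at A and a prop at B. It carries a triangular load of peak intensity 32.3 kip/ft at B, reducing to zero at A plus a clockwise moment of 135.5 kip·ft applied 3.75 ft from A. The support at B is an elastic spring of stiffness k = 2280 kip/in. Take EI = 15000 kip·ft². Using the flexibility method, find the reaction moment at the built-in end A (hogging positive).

Release the roller at B. Primary structure: cantilever fixed at A.
Primary-structure tip deflection at B by superposition:
  triangular load, peak 32.3 at the free end: 11w₀L⁴/(120EI) = 1214/EI
  clockwise couple 135.5 at a = 3.75: M₀a(2L − a)/(2EI) = 1334/EI
  δ_0 = 2548/EI
Tip deflection under a unit load at B: L³/(3EI) = 30.38/EI.
With EI = 15000 kip·ft²: δ_0 = 0.16986 ft and δ_{BB} = 0.002025 ft/kip.
Compatibility — the spring shortens by R_B/k under the reaction it provides: δ_0 − R_B·δ_{BB} = R_B/k. With 1/k = 1/(2280×12) ft/kip = 0.000037 ft/kip, R_B = δ_0 / (δ_{BB} + 1/k) = 0.16986 / (0.002025 + 0.000037) = 82.4 kip.
Moment equilibrium about A: M_A = Σ(load moments about A) − R_B·L = 353.5 − 82.4×4.5 = -17.26 kip·ft.

M_A = -17.26 kip·ft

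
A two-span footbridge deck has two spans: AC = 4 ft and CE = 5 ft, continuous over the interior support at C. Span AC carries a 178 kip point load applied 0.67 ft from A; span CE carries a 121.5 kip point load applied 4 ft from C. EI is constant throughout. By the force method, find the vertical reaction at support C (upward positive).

R_C = 80.29 kip

Release continuity at C by inserting a hinge; the redundant is the internal moment M_C. The primary structure is two simply-supported spans AC and CE.
Discontinuity in slope at C on the released structure — sum the simple-span end rotations:
  span AC: point load 178 at a = 0.67: Pab(L + a)/(6LEI) = 77.28/EI
  span CE: point load 121.5 at a = 4: Pab(L + b)/(6LEI) = 97.2/EI
  relative rotation θ_0 = (77.28 + 97.2)/EI = 174.5/EI
A unit hogging moment at C produces rotation L₁/(3EI) + L₂/(3EI) = 3/EI.
Compatibility: M_C·(L₁+L₂)/(3EI) = θ_0, giving M_C = 58.16 kip·ft (hogging).
Span AC, ΣM about A with M_C applied at C: R_C^{AC}·4 = 119.3 + 58.16, so R_C^{AC} = 44.35 kip and R_A = 178 − 44.35 = 133.6 kip.
Span CE, ΣM about E: R_C^{CE}·5 = 121.5 + 58.16, so R_C^{CE} = 35.93 kip and R_E = 121.5 − 35.93 = 85.57 kip.
R_C = 44.35 + 35.93 = 80.29 kip.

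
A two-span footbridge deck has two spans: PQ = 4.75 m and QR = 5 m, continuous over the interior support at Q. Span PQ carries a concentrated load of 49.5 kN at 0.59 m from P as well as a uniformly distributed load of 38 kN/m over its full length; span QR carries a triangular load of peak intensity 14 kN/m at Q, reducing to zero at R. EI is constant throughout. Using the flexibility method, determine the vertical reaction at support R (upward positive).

Insert a hinge at Q; M_Q is the redundant, and each span becomes simply supported.
End slopes at the hinge Q, treating each span as simply supported:
  span PQ: point load 49.5 at a = 0.59: Pab(L + a)/(6LEI) = 22.76/EI
  span PQ: UDL 38: wL³/(24EI) = 169.7/EI
  span QR: triangular load, peak 14: w₀L³/(45EI) = 38.89/EI
  relative rotation θ_0 = (192.5 + 38.89)/EI = 231.3/EI
A unit hogging moment at Q produces rotation L₁/(3EI) + L₂/(3EI) = 3.25/EI.
Compatibility: M_Q·(L₁+L₂)/(3EI) = θ_0, giving M_Q = 71.18 kN·m (hogging).
Span QR, ΣM about R: R_Q^{QR}·5 = 116.7 + 71.18, so R_Q^{QR} = 37.57 kN and R_R = 35 − 37.57 = -2.57 kN.

R_R = -2.57 kN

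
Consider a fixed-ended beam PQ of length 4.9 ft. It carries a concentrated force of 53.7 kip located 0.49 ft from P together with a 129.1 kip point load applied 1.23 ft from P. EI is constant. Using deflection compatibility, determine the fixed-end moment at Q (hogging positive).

M_Q = 32.22 kip·ft

Release both end moments; the primary structure is a simply-supported span PQ with redundants M_P and M_Q.
End rotations of the released simple span under the applied load (×1/EI):
  at P: point load 53.7 at a = 0.49: Pab(L + b)/(6LEI) = 36.75/EI
  at Q: point load 53.7 at a = 0.49: Pab(L + a)/(6LEI) = 21.27/EI
  at P: point load 129.1 at a = 1.23: Pab(L + b)/(6LEI) = 169.9/EI
  at Q: point load 129.1 at a = 1.23: Pab(L + a)/(6LEI) = 121.5/EI
  θ_P0 = 206.6/EI,  θ_Q0 = 142.8/EI
Flexibility coefficients: a unit moment at one end gives L/(3EI) there and L/(6EI) at the far end, so f₁₁ = f₂₂ = 1.633/EI and f₁₂ = f₂₁ = 0.8167/EI.
Compatibility — zero rotation at each built-in end:
  1.633 M_P + 0.8167 M_Q = 206.6
  0.8167 M_P + 1.633 M_Q = 142.8
Solving the pair gives M_P = 110.4 kip·ft and M_Q = 32.22 kip·ft (hogging).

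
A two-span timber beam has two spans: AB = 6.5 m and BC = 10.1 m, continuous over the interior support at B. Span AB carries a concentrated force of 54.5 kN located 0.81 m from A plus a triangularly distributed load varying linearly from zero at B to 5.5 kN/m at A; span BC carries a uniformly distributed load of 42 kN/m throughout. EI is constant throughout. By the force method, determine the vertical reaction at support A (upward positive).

R_A = 7.369 kN

Take M_B as the redundant. Released structure: two simple spans AB and BC with a hinge at B.
End slopes at the hinge B, treating each span as simply supported:
  span AB: point load 54.5 at a = 0.81: Pab(L + a)/(6LEI) = 47.08/EI
  span AB: triangular load, peak 5.5: 7w₀L³/(360EI) = 29.37/EI
  span BC: UDL 42: wL³/(24EI) = 1803/EI
  relative rotation θ_0 = (76.45 + 1803)/EI = 1879/EI
A unit hogging moment at B produces rotation L₁/(3EI) + L₂/(3EI) = 5.533/EI.
Slope continuity at B: θ_0 = M_B·5.533/EI, so M_B = 1879/5.533 = 339.7 kN·m (hogging).
Span AB, ΣM about A with M_B applied at B: R_B^{AB}·6.5 = 82.87 + 339.7, so R_B^{AB} = 65.01 kN and R_A = 72.38 − 65.01 = 7.369 kN.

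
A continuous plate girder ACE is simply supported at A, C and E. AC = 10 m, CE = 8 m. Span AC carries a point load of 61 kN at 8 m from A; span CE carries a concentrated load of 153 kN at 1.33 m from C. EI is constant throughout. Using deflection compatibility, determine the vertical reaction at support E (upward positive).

Insert a hinge at C; M_C is the redundant, and each span becomes simply supported.
End slopes at the hinge C, treating each span as simply supported:
  span AC: point load 61 at a = 8: Pab(L + a)/(6LEI) = 292.8/EI
  span CE: point load 153 at a = 1.33: Pab(L + b)/(6LEI) = 414.8/EI
  relative rotation θ_0 = (292.8 + 414.8)/EI = 707.6/EI
A unit hogging moment at C produces rotation L₁/(3EI) + L₂/(3EI) = 6/EI.
Slope continuity at C: θ_0 = M_C·6/EI, so M_C = 707.6/6 = 117.9 kN·m (hogging).
Span CE, ΣM about E: R_C^{CE}·8 = 1021 + 117.9, so R_C^{CE} = 142.3 kN and R_E = 153 − 142.3 = 10.69 kN.

R_E = 10.69 kN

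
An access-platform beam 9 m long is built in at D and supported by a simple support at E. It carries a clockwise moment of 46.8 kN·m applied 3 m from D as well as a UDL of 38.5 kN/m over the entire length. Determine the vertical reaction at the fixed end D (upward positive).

Take the reaction at E as the redundant and release it; the primary structure is a cantilever fixed at D.
Primary-structure tip deflection at E by superposition:
  clockwise couple 46.8 at a = 3: M₀a(2L − a)/(2EI) = 1053/EI
  UDL 38.5: wL⁴/(8EI) = 31575/EI
  δ_0 = 32628/EI
Flexibility coefficient — unit upward force at E: δ_{EE} = L³/(3EI) = 243/EI.
Compatibility at E: δ_0 − R_E·δ_{EE} = 0, so R_E = 32628/243 = 134.3 kN.
Vertical equilibrium: R_D = ΣP − R_E = 346.5 − 134.3 = 212.2 kN.

R_D = 212.2 kN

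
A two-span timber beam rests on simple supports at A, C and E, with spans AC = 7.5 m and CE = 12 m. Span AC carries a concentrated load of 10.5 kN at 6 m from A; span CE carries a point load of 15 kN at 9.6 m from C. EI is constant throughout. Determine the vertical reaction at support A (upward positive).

Release continuity at C by inserting a hinge; the redundant is the internal moment M_C. The primary structure is two simply-supported spans AC and CE.
End slopes at the hinge C, treating each span as simply supported:
  span AC: point load 10.5 at a = 6: Pab(L + a)/(6LEI) = 28.35/EI
  span CE: point load 15 at a = 9.6: Pab(L + b)/(6LEI) = 69.12/EI
  relative rotation θ_0 = (28.35 + 69.12)/EI = 97.47/EI
A unit hogging moment at C produces rotation L₁/(3EI) + L₂/(3EI) = 6.5/EI.
Compatibility: M_C·(L₁+L₂)/(3EI) = θ_0, giving M_C = 15 kN·m (hogging).
Span AC, ΣM about A with M_C applied at C: R_C^{AC}·7.5 = 63 + 15, so R_C^{AC} = 10.4 kN and R_A = 10.5 − 10.4 = 0.1006 kN.

R_A = 0.1006 kN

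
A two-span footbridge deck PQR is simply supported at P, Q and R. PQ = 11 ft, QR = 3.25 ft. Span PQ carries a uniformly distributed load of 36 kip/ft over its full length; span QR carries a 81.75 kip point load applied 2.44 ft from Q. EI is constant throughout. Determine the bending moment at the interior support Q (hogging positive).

Insert a hinge at Q; M_Q is the redundant, and each span becomes simply supported.
End slopes at the hinge Q, treating each span as simply supported:
  span PQ: UDL 36: wL³/(24EI) = 1996/EI
  span QR: point load 81.75 at a = 2.44: Pab(L + b)/(6LEI) = 33.64/EI
  relative rotation θ_0 = (1996 + 33.64)/EI = 2030/EI
A unit hogging moment at Q produces rotation L₁/(3EI) + L₂/(3EI) = 4.75/EI.
Slope continuity at Q: θ_0 = M_Q·4.75/EI, so M_Q = 2030/4.75 = 427.4 kip·ft (hogging).

M_Q = 427.4 kip·ft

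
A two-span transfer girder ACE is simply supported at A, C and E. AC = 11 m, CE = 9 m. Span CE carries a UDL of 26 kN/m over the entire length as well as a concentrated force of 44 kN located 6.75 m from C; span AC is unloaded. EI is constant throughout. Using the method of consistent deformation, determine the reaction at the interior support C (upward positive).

R_C = 156.2 kN

Release continuity at C by inserting a hinge; the redundant is the internal moment M_C. The primary structure is two simply-supported spans AC and CE.
End slopes at the hinge C, treating each span as simply supported:
  span CE: UDL 26: wL³/(24EI) = 789.8/EI
  span CE: point load 44 at a = 6.75: Pab(L + b)/(6LEI) = 139.2/EI
  relative rotation θ_0 = (0 + 929)/EI = 929/EI
A unit hogging moment at C produces rotation L₁/(3EI) + L₂/(3EI) = 6.667/EI.
Compatibility: M_C·(L₁+L₂)/(3EI) = θ_0, giving M_C = 139.3 kN·m (hogging).
Span AC, ΣM about A with M_C applied at C: R_C^{AC}·11 = 0 + 139.3, so R_C^{AC} = 12.67 kN and R_A = 0 − 12.67 = -12.67 kN.
Span CE, ΣM about E: R_C^{CE}·9 = 1152 + 139.3, so R_C^{CE} = 143.5 kN and R_E = 278 − 143.5 = 134.5 kN.
R_C = 12.67 + 143.5 = 156.2 kN.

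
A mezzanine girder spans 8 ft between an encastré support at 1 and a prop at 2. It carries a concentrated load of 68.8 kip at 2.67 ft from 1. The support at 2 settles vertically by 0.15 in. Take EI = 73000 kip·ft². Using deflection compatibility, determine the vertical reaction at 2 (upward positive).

Release the roller at 2. Primary structure: cantilever fixed at 1.
Free-end deflection of the primary structure under the applied loading (downward +):
  point load 68.8 at a = 2.67: Pa²(3L − a)/(6EI) = 1744/EI
Flexibility coefficient — unit upward force at 2: δ_{22} = L³/(3EI) = 170.7/EI.
With EI = 73000 kip·ft²: δ_0 = 0.023885 ft and δ_{22} = 0.002338 ft/kip.
Compatibility — the beam at 2 must follow the support down by 0.0125 ft: δ_0 − R_2·δ_{22} = 0.0125, so R_2 = (0.023885 − 0.0125)/0.002338 = 4.87 kip.

R_2 = 4.87 kip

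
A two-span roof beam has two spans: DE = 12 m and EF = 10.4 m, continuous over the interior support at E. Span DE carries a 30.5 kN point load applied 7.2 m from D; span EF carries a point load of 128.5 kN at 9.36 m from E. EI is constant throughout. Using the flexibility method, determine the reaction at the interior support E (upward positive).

Take M_E as the redundant. Released structure: two simple spans DE and EF with a hinge at E.
Discontinuity in slope at E on the released structure — sum the simple-span end rotations:
  span DE: point load 30.5 at a = 7.2: Pab(L + a)/(6LEI) = 281.1/EI
  span EF: point load 128.5 at a = 9.36: Pab(L + b)/(6LEI) = 229.3/EI
  relative rotation θ_0 = (281.1 + 229.3)/EI = 510.4/EI
A unit hogging moment at E produces rotation L₁/(3EI) + L₂/(3EI) = 7.467/EI.
Compatibility: M_E·(L₁+L₂)/(3EI) = θ_0, giving M_E = 68.36 kN·m (hogging).
Span DE, ΣM about D with M_E applied at E: R_E^{DE}·12 = 219.6 + 68.36, so R_E^{DE} = 24 kN and R_D = 30.5 − 24 = 6.503 kN.
Span EF, ΣM about F: R_E^{EF}·10.4 = 133.6 + 68.36, so R_E^{EF} = 19.42 kN and R_F = 128.5 − 19.42 = 109.1 kN.
R_E = 24 + 19.42 = 43.42 kN.

R_E = 43.42 kN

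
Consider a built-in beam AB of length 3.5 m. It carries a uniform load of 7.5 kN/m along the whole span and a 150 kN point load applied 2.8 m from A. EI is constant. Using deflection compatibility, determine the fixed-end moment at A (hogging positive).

M_A = 24.46 kN·m

Take the two fixed-end moments M_A, M_B as redundants; the released structure is the simple span AB.
End rotations of the released simple span under the applied load (×1/EI):
  at A: UDL 7.5: wL³/(24EI) = 13.4/EI
  at B: UDL 7.5: wL³/(24EI) = 13.4/EI
  at A: point load 150 at a = 2.8: Pab(L + b)/(6LEI) = 58.8/EI
  at B: point load 150 at a = 2.8: Pab(L + a)/(6LEI) = 88.2/EI
  θ_A0 = 72.2/EI,  θ_B0 = 101.6/EI
Flexibility coefficients: a unit moment at one end gives L/(3EI) there and L/(6EI) at the far end, so f₁₁ = f₂₂ = 1.167/EI and f₁₂ = f₂₁ = 0.5833/EI.
Compatibility — zero rotation at each built-in end:
  1.167 M_A + 0.5833 M_B = 72.2
  0.5833 M_A + 1.167 M_B = 101.6
Solving the pair gives M_A = 24.46 kN·m and M_B = 74.86 kN·m (hogging).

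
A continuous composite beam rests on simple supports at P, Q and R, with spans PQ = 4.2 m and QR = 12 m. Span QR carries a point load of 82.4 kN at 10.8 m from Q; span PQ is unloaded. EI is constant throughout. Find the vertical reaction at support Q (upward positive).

Take M_Q as the redundant. Released structure: two simple spans PQ and QR with a hinge at Q.
End slopes at the hinge Q, treating each span as simply supported:
  span QR: point load 82.4 at a = 10.8: Pab(L + b)/(6LEI) = 195.8/EI
  relative rotation θ_0 = (0 + 195.8)/EI = 195.8/EI
A unit hogging moment at Q produces rotation L₁/(3EI) + L₂/(3EI) = 5.4/EI.
Compatibility: M_Q·(L₁+L₂)/(3EI) = θ_0, giving M_Q = 36.26 kN·m (hogging).
Span PQ, ΣM about P with M_Q applied at Q: R_Q^{PQ}·4.2 = 0 + 36.26, so R_Q^{PQ} = 8.632 kN and R_P = 0 − 8.632 = -8.632 kN.
Span QR, ΣM about R: R_Q^{QR}·12 = 98.88 + 36.26, so R_Q^{QR} = 11.26 kN and R_R = 82.4 − 11.26 = 71.14 kN.
R_Q = 8.632 + 11.26 = 19.89 kN.

R_Q = 19.89 kN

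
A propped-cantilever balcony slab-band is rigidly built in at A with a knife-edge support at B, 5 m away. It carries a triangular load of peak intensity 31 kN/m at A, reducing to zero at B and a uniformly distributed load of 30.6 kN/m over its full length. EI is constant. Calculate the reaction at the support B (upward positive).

Remove the prop at B; the released (primary) structure is a cantilever built in at A.
Downward deflection at the released point B due to the loads:
  triangular load, peak 31 at the fixed end: w₀L⁴/(30EI) = 645.8/EI
  UDL 30.6: wL⁴/(8EI) = 2391/EI
  δ_0 = 3036/EI
Flexibility coefficient — unit upward force at B: δ_{BB} = L³/(3EI) = 41.67/EI.
Compatibility at B: δ_0 − R_B·δ_{BB} = 0, so R_B = 3036/41.67 = 72.88 kN.

R_B = 72.88 kN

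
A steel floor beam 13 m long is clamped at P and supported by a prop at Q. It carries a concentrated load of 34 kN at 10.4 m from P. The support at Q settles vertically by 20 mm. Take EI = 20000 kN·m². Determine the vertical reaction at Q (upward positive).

R_Q = 23.39 kN

Take the reaction at Q as the redundant and release it; the primary structure is a cantilever fixed at P.
Free-end deflection of the primary structure under the applied loading (downward +):
  point load 34 at a = 10.4: Pa²(3L − a)/(6EI) = 17529/EI
Tip deflection under a unit load at Q: L³/(3EI) = 732.3/EI.
With EI = 20000 kN·m²: δ_0 = 0.87646 m and δ_{QQ} = 0.036617 m/kN.
Compatibility — the beam at Q must follow the support down by 0.02 m: δ_0 − R_Q·δ_{QQ} = 0.02, so R_Q = (0.87646 − 0.02)/0.036617 = 23.39 kN.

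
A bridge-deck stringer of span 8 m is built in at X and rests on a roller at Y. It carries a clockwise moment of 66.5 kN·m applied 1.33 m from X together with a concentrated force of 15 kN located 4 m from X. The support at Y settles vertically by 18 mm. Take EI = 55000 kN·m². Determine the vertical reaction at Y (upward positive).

R_Y = 2.688 kN

Take the reaction at Y as the redundant and release it; the primary structure is a cantilever fixed at X.
Primary-structure tip deflection at Y by superposition:
  clockwise couple 66.5 at a = 1.33: M₀a(2L − a)/(2EI) = 648.7/EI
  point load 15 at a = 4: Pa²(3L − a)/(6EI) = 800/EI
  δ_0 = 1449/EI
Tip deflection under a unit load at Y: L³/(3EI) = 170.7/EI.
With EI = 55000 kN·m²: δ_0 = 0.026341 m and δ_{YY} = 0.003103 m/kN.
Compatibility — the beam at Y must follow the support down by 0.018 m: δ_0 − R_Y·δ_{YY} = 0.018, so R_Y = (0.026341 − 0.018)/0.003103 = 2.688 kN.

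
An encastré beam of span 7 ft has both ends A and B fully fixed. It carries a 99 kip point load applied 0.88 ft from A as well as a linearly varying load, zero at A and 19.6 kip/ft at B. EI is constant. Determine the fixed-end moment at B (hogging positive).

M_B = 57.6 kip·ft

Take the two fixed-end moments M_A, M_B as redundants; the released structure is the simple span AB.
End rotations of the released simple span under the applied load (×1/EI):
  at A: point load 99 at a = 0.88: Pab(L + b)/(6LEI) = 166.6/EI
  at B: point load 99 at a = 0.88: Pab(L + a)/(6LEI) = 100/EI
  at A: triangular load, peak 19.6: 7w₀L³/(360EI) = 130.7/EI
  at B: triangular load, peak 19.6: w₀L³/(45EI) = 149.4/EI
  θ_A0 = 297.3/EI,  θ_B0 = 249.4/EI
Flexibility coefficients: a unit moment at one end gives L/(3EI) there and L/(6EI) at the far end, so f₁₁ = f₂₂ = 2.333/EI and f₁₂ = f₂₁ = 1.167/EI.
Compatibility — zero rotation at each built-in end:
  2.333 M_A + 1.167 M_B = 297.3
  1.167 M_A + 2.333 M_B = 249.4
Solving the pair gives M_A = 98.61 kip·ft and M_B = 57.6 kip·ft (hogging).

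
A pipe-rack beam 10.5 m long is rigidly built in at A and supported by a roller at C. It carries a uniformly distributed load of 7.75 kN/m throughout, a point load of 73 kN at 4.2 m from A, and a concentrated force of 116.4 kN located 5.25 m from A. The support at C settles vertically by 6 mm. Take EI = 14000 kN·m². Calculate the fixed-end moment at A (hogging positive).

Release the roller at C. Primary structure: cantilever fixed at A.
Free-end deflection of the primary structure under the applied loading (downward +):
  UDL 7.75: wL⁴/(8EI) = 11775/EI
  point load 73 at a = 4.2: Pa²(3L − a)/(6EI) = 5859/EI
  point load 116.4 at a = 5.25: Pa²(3L − a)/(6EI) = 14036/EI
  δ_0 = 31671/EI
Flexibility coefficient — unit upward force at C: δ_{CC} = L³/(3EI) = 385.9/EI.
With EI = 14000 kN·m²: δ_0 = 2.2622 m and δ_{CC} = 0.027563 m/kN.
Compatibility — the beam at C must follow the support down by 0.006 m: δ_0 − R_C·δ_{CC} = 0.006, so R_C = (2.2622 − 0.006)/0.027563 = 81.86 kN.
Moment equilibrium about A: M_A = Σ(load moments about A) − R_C·L = 1345 − 81.86×10.5 = 485.4 kN·m.

M_A = 485.4 kN·m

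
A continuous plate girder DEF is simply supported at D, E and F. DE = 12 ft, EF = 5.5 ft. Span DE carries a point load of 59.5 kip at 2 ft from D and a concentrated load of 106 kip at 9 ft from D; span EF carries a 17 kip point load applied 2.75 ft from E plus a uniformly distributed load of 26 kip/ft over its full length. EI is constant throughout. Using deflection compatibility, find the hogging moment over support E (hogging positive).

M_E = 219.2 kip·ft

Take M_E as the redundant. Released structure: two simple spans DE and EF with a hinge at E.
End slopes at the hinge E, treating each span as simply supported:
  span DE: point load 59.5 at a = 2: Pab(L + a)/(6LEI) = 231.4/EI
  span DE: point load 106 at a = 9: Pab(L + a)/(6LEI) = 834.8/EI
  span EF: point load 17 at a = 2.75: Pab(L + b)/(6LEI) = 32.14/EI
  span EF: UDL 26: wL³/(24EI) = 180.2/EI
  relative rotation θ_0 = (1066 + 212.4)/EI = 1279/EI
A unit hogging moment at E produces rotation L₁/(3EI) + L₂/(3EI) = 5.833/EI.
Compatibility: M_E·(L₁+L₂)/(3EI) = θ_0, giving M_E = 219.2 kip·ft (hogging).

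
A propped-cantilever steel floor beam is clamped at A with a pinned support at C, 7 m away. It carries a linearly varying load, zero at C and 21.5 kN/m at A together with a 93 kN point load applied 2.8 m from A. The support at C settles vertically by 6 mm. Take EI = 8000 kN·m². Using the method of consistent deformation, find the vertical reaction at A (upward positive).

R_A = 134.3 kN

Choose R_C as the redundant. The primary structure is the cantilever fixed at A.
Downward deflection at the released point C due to the loads:
  triangular load, peak 21.5 at the fixed end: w₀L⁴/(30EI) = 1721/EI
  point load 93 at a = 2.8: Pa²(3L − a)/(6EI) = 2212/EI
  δ_0 = 3932/EI
Tip deflection under a unit load at C: L³/(3EI) = 114.3/EI.
With EI = 8000 kN·m²: δ_0 = 0.49155 m and δ_{CC} = 0.014292 m/kN.
Compatibility — the beam at C must follow the support down by 0.006 m: δ_0 − R_C·δ_{CC} = 0.006, so R_C = (0.49155 − 0.006)/0.014292 = 33.97 kN.
Vertical equilibrium: R_A = ΣP − R_C = 168.2 − 33.97 = 134.3 kN.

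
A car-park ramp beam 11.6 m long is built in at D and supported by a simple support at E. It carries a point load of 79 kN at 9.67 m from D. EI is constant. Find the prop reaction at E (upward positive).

Remove the prop at E; the released (primary) structure is a cantilever built in at D.
Primary-structure tip deflection at E by superposition:
  point load 79 at a = 9.67: Pa²(3L − a)/(6EI) = 30940/EI
Tip deflection under a unit load at E: L³/(3EI) = 520.3/EI.
The prop prevents deflection at E: R_E = δ_0/δ_{EE} = 30940/520.3 = 59.47 kN.

R_E = 59.47 kN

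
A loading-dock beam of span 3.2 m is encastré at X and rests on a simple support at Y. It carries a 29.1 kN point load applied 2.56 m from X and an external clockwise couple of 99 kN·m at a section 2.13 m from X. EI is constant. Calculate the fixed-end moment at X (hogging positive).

Remove the prop at Y; the released (primary) structure is a cantilever built in at X.
Deflection at Y on the released cantilever, summing each load's contribution:
  point load 29.1 at a = 2.56: Pa²(3L − a)/(6EI) = 223.8/EI
  clockwise couple 99 at a = 2.13: M₀a(2L − a)/(2EI) = 450.2/EI
  δ_0 = 674/EI
Tip deflection under a unit load at Y: L³/(3EI) = 10.92/EI.
The prop prevents deflection at Y: R_Y = δ_0/δ_{YY} = 674/10.92 = 61.7 kN.
Moment equilibrium about X: M_X = Σ(load moments about X) − R_Y·L = 173.5 − 61.7×3.2 = -23.96 kN·m.

M_X = -23.96 kN·m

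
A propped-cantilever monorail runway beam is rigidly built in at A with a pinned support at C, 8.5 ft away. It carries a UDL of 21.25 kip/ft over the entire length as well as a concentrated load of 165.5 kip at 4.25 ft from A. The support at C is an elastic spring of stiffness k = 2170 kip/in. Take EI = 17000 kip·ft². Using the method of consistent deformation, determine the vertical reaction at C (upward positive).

R_C = 119.1 kip

Remove the prop at C; the released (primary) structure is a cantilever built in at A.
Deflection at C on the released cantilever, summing each load's contribution:
  UDL 21.25: wL⁴/(8EI) = 13866/EI
  point load 165.5 at a = 4.25: Pa²(3L − a)/(6EI) = 10587/EI
  δ_0 = 24453/EI
Flexibility coefficient — unit upward force at C: δ_{CC} = L³/(3EI) = 204.7/EI.
With EI = 17000 kip·ft²: δ_0 = 1.4384 ft and δ_{CC} = 0.012042 ft/kip.
Compatibility — the spring shortens by R_C/k under the reaction it provides: δ_0 − R_C·δ_{CC} = R_C/k. With 1/k = 1/(2170×12) ft/kip = 0.000038 ft/kip, R_C = δ_0 / (δ_{CC} + 1/k) = 1.4384 / (0.012042 + 0.000038) = 119.1 kip.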